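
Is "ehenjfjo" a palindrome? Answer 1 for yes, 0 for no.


Input: ehenjfjo
Reversed: ojfjnehe
  Compare pos 0 ('e') with pos 7 ('o'): MISMATCH
  Compare pos 1 ('h') with pos 6 ('j'): MISMATCH
  Compare pos 2 ('e') with pos 5 ('f'): MISMATCH
  Compare pos 3 ('n') with pos 4 ('j'): MISMATCH
Result: not a palindrome

0


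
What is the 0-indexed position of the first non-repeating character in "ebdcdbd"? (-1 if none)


Input: ebdcdbd
Character frequencies:
  'b': 2
  'c': 1
  'd': 3
  'e': 1
Scanning left to right for freq == 1:
  Position 0 ('e'): unique! => answer = 0

0


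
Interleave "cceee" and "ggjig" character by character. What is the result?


Interleaving "cceee" and "ggjig":
  Position 0: 'c' from first, 'g' from second => "cg"
  Position 1: 'c' from first, 'g' from second => "cg"
  Position 2: 'e' from first, 'j' from second => "ej"
  Position 3: 'e' from first, 'i' from second => "ei"
  Position 4: 'e' from first, 'g' from second => "eg"
Result: cgcgejeieg

cgcgejeieg


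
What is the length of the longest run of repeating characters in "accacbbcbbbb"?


Input: "accacbbcbbbb"
Scanning for longest run:
  Position 1 ('c'): new char, reset run to 1
  Position 2 ('c'): continues run of 'c', length=2
  Position 3 ('a'): new char, reset run to 1
  Position 4 ('c'): new char, reset run to 1
  Position 5 ('b'): new char, reset run to 1
  Position 6 ('b'): continues run of 'b', length=2
  Position 7 ('c'): new char, reset run to 1
  Position 8 ('b'): new char, reset run to 1
  Position 9 ('b'): continues run of 'b', length=2
  Position 10 ('b'): continues run of 'b', length=3
  Position 11 ('b'): continues run of 'b', length=4
Longest run: 'b' with length 4

4


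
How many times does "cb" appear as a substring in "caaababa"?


Searching for "cb" in "caaababa"
Scanning each position:
  Position 0: "ca" => no
  Position 1: "aa" => no
  Position 2: "aa" => no
  Position 3: "ab" => no
  Position 4: "ba" => no
  Position 5: "ab" => no
  Position 6: "ba" => no
Total occurrences: 0

0


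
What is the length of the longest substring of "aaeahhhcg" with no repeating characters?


Input: "aaeahhhcg"
Sliding window (track last position of each char):
  Position 0 ('a'): window [0,0] length 1 -- new best
  Position 1 ('a'): repeat (last at 0), move window start to 1
  Position 1 ('a'): window [1,1] length 1
  Position 2 ('e'): window [1,2] length 2 -- new best
  Position 3 ('a'): repeat (last at 1), move window start to 2
  Position 3 ('a'): window [2,3] length 2
  Position 4 ('h'): window [2,4] length 3 -- new best
  Position 5 ('h'): repeat (last at 4), move window start to 5
  Position 5 ('h'): window [5,5] length 1
  Position 6 ('h'): repeat (last at 5), move window start to 6
  Position 6 ('h'): window [6,6] length 1
  Position 7 ('c'): window [6,7] length 2
  Position 8 ('g'): window [6,8] length 3
Longest substring with no repeats: "eah" with length 3

3


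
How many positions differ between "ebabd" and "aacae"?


Comparing "ebabd" and "aacae" position by position:
  Position 0: 'e' vs 'a' => DIFFER
  Position 1: 'b' vs 'a' => DIFFER
  Position 2: 'a' vs 'c' => DIFFER
  Position 3: 'b' vs 'a' => DIFFER
  Position 4: 'd' vs 'e' => DIFFER
Positions that differ: 5

5


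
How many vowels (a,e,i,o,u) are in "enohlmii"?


Input: enohlmii
Checking each character:
  'e' at position 0: vowel (running total: 1)
  'n' at position 1: consonant
  'o' at position 2: vowel (running total: 2)
  'h' at position 3: consonant
  'l' at position 4: consonant
  'm' at position 5: consonant
  'i' at position 6: vowel (running total: 3)
  'i' at position 7: vowel (running total: 4)
Total vowels: 4

4


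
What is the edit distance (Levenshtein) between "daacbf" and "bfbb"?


Computing edit distance: "daacbf" -> "bfbb"
DP table:
           b    f    b    b
      0    1    2    3    4
  d   1    1    2    3    4
  a   2    2    2    3    4
  a   3    3    3    3    4
  c   4    4    4    4    4
  b   5    4    5    4    4
  f   6    5    4    5    5
Edit distance = dp[6][4] = 5

5


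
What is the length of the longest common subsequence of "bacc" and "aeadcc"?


LCS of "bacc" and "aeadcc"
DP table:
           a    e    a    d    c    c
      0    0    0    0    0    0    0
  b   0    0    0    0    0    0    0
  a   0    1    1    1    1    1    1
  c   0    1    1    1    1    2    2
  c   0    1    1    1    1    2    3
LCS length = dp[4][6] = 3

3


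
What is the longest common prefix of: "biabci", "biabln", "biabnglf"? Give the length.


Words: biabci, biabln, biabnglf
  Position 0: all 'b' => match
  Position 1: all 'i' => match
  Position 2: all 'a' => match
  Position 3: all 'b' => match
  Position 4: ('c', 'l', 'n') => mismatch, stop
LCP = "biab" (length 4)

4


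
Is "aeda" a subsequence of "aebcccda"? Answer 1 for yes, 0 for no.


Check if "aeda" is a subsequence of "aebcccda"
Greedy scan:
  Position 0 ('a'): matches sub[0] = 'a'
  Position 1 ('e'): matches sub[1] = 'e'
  Position 2 ('b'): no match needed
  Position 3 ('c'): no match needed
  Position 4 ('c'): no match needed
  Position 5 ('c'): no match needed
  Position 6 ('d'): matches sub[2] = 'd'
  Position 7 ('a'): matches sub[3] = 'a'
All 4 characters matched => is a subsequence

1


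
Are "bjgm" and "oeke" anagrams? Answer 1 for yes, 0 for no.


Strings: "bjgm", "oeke"
Sorted first:  bgjm
Sorted second: eeko
Differ at position 0: 'b' vs 'e' => not anagrams

0


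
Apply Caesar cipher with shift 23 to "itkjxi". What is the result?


Caesar cipher: shift "itkjxi" by 23
  'i' (pos 8) + 23 = pos 5 = 'f'
  't' (pos 19) + 23 = pos 16 = 'q'
  'k' (pos 10) + 23 = pos 7 = 'h'
  'j' (pos 9) + 23 = pos 6 = 'g'
  'x' (pos 23) + 23 = pos 20 = 'u'
  'i' (pos 8) + 23 = pos 5 = 'f'
Result: fqhguf

fqhguf


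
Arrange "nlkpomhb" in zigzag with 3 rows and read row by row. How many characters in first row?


Zigzag "nlkpomhb" into 3 rows:
Placing characters:
  'n' => row 0
  'l' => row 1
  'k' => row 2
  'p' => row 1
  'o' => row 0
  'm' => row 1
  'h' => row 2
  'b' => row 1
Rows:
  Row 0: "no"
  Row 1: "lpmb"
  Row 2: "kh"
First row length: 2

2


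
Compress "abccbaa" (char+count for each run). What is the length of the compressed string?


Input: abccbaa
Runs:
  'a' x 1 => "a1"
  'b' x 1 => "b1"
  'c' x 2 => "c2"
  'b' x 1 => "b1"
  'a' x 2 => "a2"
Compressed: "a1b1c2b1a2"
Compressed length: 10

10


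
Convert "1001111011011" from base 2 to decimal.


Input: "1001111011011" in base 2
Positional expansion:
  Digit '1' (value 1) x 2^12 = 4096
  Digit '0' (value 0) x 2^11 = 0
  Digit '0' (value 0) x 2^10 = 0
  Digit '1' (value 1) x 2^9 = 512
  Digit '1' (value 1) x 2^8 = 256
  Digit '1' (value 1) x 2^7 = 128
  Digit '1' (value 1) x 2^6 = 64
  Digit '0' (value 0) x 2^5 = 0
  Digit '1' (value 1) x 2^4 = 16
  Digit '1' (value 1) x 2^3 = 8
  Digit '0' (value 0) x 2^2 = 0
  Digit '1' (value 1) x 2^1 = 2
  Digit '1' (value 1) x 2^0 = 1
Sum = 5083

5083


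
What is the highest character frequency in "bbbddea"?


Input: bbbddea
Character counts:
  'a': 1
  'b': 3
  'd': 2
  'e': 1
Maximum frequency: 3

3


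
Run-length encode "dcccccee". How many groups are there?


Input: dcccccee
Scanning for consecutive runs:
  Group 1: 'd' x 1 (positions 0-0)
  Group 2: 'c' x 5 (positions 1-5)
  Group 3: 'e' x 2 (positions 6-7)
Total groups: 3

3


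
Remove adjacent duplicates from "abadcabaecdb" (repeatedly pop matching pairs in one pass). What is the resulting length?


Input: abadcabaecdb
Stack-based adjacent duplicate removal:
  Read 'a': push. Stack: a
  Read 'b': push. Stack: ab
  Read 'a': push. Stack: aba
  Read 'd': push. Stack: abad
  Read 'c': push. Stack: abadc
  Read 'a': push. Stack: abadca
  Read 'b': push. Stack: abadcab
  Read 'a': push. Stack: abadcaba
  Read 'e': push. Stack: abadcabae
  Read 'c': push. Stack: abadcabaec
  Read 'd': push. Stack: abadcabaecd
  Read 'b': push. Stack: abadcabaecdb
Final stack: "abadcabaecdb" (length 12)

12


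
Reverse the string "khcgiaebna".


Input: khcgiaebna
Reading characters right to left:
  Position 9: 'a'
  Position 8: 'n'
  Position 7: 'b'
  Position 6: 'e'
  Position 5: 'a'
  Position 4: 'i'
  Position 3: 'g'
  Position 2: 'c'
  Position 1: 'h'
  Position 0: 'k'
Reversed: anbeaigchk

anbeaigchk


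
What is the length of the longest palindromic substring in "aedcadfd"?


Input: "aedcadfd"
Checking substrings for palindromes:
  [5:8] "dfd" (len 3) => palindrome
Longest palindromic substring: "dfd" with length 3

3


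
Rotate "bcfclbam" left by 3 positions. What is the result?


Input: "bcfclbam", rotate left by 3
First 3 characters: "bcf"
Remaining characters: "clbam"
Concatenate remaining + first: "clbam" + "bcf" = "clbambcf"

clbambcf


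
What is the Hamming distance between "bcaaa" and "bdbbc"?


Comparing "bcaaa" and "bdbbc" position by position:
  Position 0: 'b' vs 'b' => same
  Position 1: 'c' vs 'd' => differ
  Position 2: 'a' vs 'b' => differ
  Position 3: 'a' vs 'b' => differ
  Position 4: 'a' vs 'c' => differ
Total differences (Hamming distance): 4

4


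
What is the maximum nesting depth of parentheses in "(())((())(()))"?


Input: "(())((())(()))"
Tracking depth:
  Position 0 '(': depth becomes 1
  Position 1 '(': depth becomes 2
  Position 2 ')': depth becomes 1
  Position 3 ')': depth becomes 0
  Position 4 '(': depth becomes 1
  Position 5 '(': depth becomes 2
  Position 6 '(': depth becomes 3
  Position 7 ')': depth becomes 2
  Position 8 ')': depth becomes 1
  Position 9 '(': depth becomes 2
  Position 10 '(': depth becomes 3
  Position 11 ')': depth becomes 2
  Position 12 ')': depth becomes 1
  Position 13 ')': depth becomes 0
Maximum depth reached: 3

3


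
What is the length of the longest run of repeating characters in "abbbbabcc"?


Input: "abbbbabcc"
Scanning for longest run:
  Position 1 ('b'): new char, reset run to 1
  Position 2 ('b'): continues run of 'b', length=2
  Position 3 ('b'): continues run of 'b', length=3
  Position 4 ('b'): continues run of 'b', length=4
  Position 5 ('a'): new char, reset run to 1
  Position 6 ('b'): new char, reset run to 1
  Position 7 ('c'): new char, reset run to 1
  Position 8 ('c'): continues run of 'c', length=2
Longest run: 'b' with length 4

4


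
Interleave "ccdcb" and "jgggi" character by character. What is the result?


Interleaving "ccdcb" and "jgggi":
  Position 0: 'c' from first, 'j' from second => "cj"
  Position 1: 'c' from first, 'g' from second => "cg"
  Position 2: 'd' from first, 'g' from second => "dg"
  Position 3: 'c' from first, 'g' from second => "cg"
  Position 4: 'b' from first, 'i' from second => "bi"
Result: cjcgdgcgbi

cjcgdgcgbi


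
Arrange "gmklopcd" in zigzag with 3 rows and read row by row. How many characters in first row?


Zigzag "gmklopcd" into 3 rows:
Placing characters:
  'g' => row 0
  'm' => row 1
  'k' => row 2
  'l' => row 1
  'o' => row 0
  'p' => row 1
  'c' => row 2
  'd' => row 1
Rows:
  Row 0: "go"
  Row 1: "mlpd"
  Row 2: "kc"
First row length: 2

2


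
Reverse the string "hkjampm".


Input: hkjampm
Reading characters right to left:
  Position 6: 'm'
  Position 5: 'p'
  Position 4: 'm'
  Position 3: 'a'
  Position 2: 'j'
  Position 1: 'k'
  Position 0: 'h'
Reversed: mpmajkh

mpmajkh


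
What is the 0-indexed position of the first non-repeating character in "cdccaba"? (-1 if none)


Input: cdccaba
Character frequencies:
  'a': 2
  'b': 1
  'c': 3
  'd': 1
Scanning left to right for freq == 1:
  Position 0 ('c'): freq=3, skip
  Position 1 ('d'): unique! => answer = 1

1


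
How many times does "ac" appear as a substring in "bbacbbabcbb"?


Searching for "ac" in "bbacbbabcbb"
Scanning each position:
  Position 0: "bb" => no
  Position 1: "ba" => no
  Position 2: "ac" => MATCH
  Position 3: "cb" => no
  Position 4: "bb" => no
  Position 5: "ba" => no
  Position 6: "ab" => no
  Position 7: "bc" => no
  Position 8: "cb" => no
  Position 9: "bb" => no
Total occurrences: 1

1


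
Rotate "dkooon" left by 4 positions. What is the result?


Input: "dkooon", rotate left by 4
First 4 characters: "dkoo"
Remaining characters: "on"
Concatenate remaining + first: "on" + "dkoo" = "ondkoo"

ondkoo


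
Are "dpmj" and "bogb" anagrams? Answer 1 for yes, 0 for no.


Strings: "dpmj", "bogb"
Sorted first:  djmp
Sorted second: bbgo
Differ at position 0: 'd' vs 'b' => not anagrams

0


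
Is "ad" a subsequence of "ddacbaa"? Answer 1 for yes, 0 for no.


Check if "ad" is a subsequence of "ddacbaa"
Greedy scan:
  Position 0 ('d'): no match needed
  Position 1 ('d'): no match needed
  Position 2 ('a'): matches sub[0] = 'a'
  Position 3 ('c'): no match needed
  Position 4 ('b'): no match needed
  Position 5 ('a'): no match needed
  Position 6 ('a'): no match needed
Only matched 1/2 characters => not a subsequence

0


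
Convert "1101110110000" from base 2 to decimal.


Input: "1101110110000" in base 2
Positional expansion:
  Digit '1' (value 1) x 2^12 = 4096
  Digit '1' (value 1) x 2^11 = 2048
  Digit '0' (value 0) x 2^10 = 0
  Digit '1' (value 1) x 2^9 = 512
  Digit '1' (value 1) x 2^8 = 256
  Digit '1' (value 1) x 2^7 = 128
  Digit '0' (value 0) x 2^6 = 0
  Digit '1' (value 1) x 2^5 = 32
  Digit '1' (value 1) x 2^4 = 16
  Digit '0' (value 0) x 2^3 = 0
  Digit '0' (value 0) x 2^2 = 0
  Digit '0' (value 0) x 2^1 = 0
  Digit '0' (value 0) x 2^0 = 0
Sum = 7088

7088


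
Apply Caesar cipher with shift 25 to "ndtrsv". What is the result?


Caesar cipher: shift "ndtrsv" by 25
  'n' (pos 13) + 25 = pos 12 = 'm'
  'd' (pos 3) + 25 = pos 2 = 'c'
  't' (pos 19) + 25 = pos 18 = 's'
  'r' (pos 17) + 25 = pos 16 = 'q'
  's' (pos 18) + 25 = pos 17 = 'r'
  'v' (pos 21) + 25 = pos 20 = 'u'
Result: mcsqru

mcsqru


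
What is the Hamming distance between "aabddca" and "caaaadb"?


Comparing "aabddca" and "caaaadb" position by position:
  Position 0: 'a' vs 'c' => differ
  Position 1: 'a' vs 'a' => same
  Position 2: 'b' vs 'a' => differ
  Position 3: 'd' vs 'a' => differ
  Position 4: 'd' vs 'a' => differ
  Position 5: 'c' vs 'd' => differ
  Position 6: 'a' vs 'b' => differ
Total differences (Hamming distance): 6

6


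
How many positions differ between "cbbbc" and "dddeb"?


Comparing "cbbbc" and "dddeb" position by position:
  Position 0: 'c' vs 'd' => DIFFER
  Position 1: 'b' vs 'd' => DIFFER
  Position 2: 'b' vs 'd' => DIFFER
  Position 3: 'b' vs 'e' => DIFFER
  Position 4: 'c' vs 'b' => DIFFER
Positions that differ: 5

5


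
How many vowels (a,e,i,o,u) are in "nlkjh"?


Input: nlkjh
Checking each character:
  'n' at position 0: consonant
  'l' at position 1: consonant
  'k' at position 2: consonant
  'j' at position 3: consonant
  'h' at position 4: consonant
Total vowels: 0

0


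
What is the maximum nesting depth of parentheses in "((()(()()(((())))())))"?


Input: "((()(()()(((())))())))"
Tracking depth:
  Position 0 '(': depth becomes 1
  Position 1 '(': depth becomes 2
  Position 2 '(': depth becomes 3
  Position 3 ')': depth becomes 2
  Position 4 '(': depth becomes 3
  Position 5 '(': depth becomes 4
  Position 6 ')': depth becomes 3
  Position 7 '(': depth becomes 4
  Position 8 ')': depth becomes 3
  Position 9 '(': depth becomes 4
  Position 10 '(': depth becomes 5
  Position 11 '(': depth becomes 6
  Position 12 '(': depth becomes 7
  Position 13 ')': depth becomes 6
  Position 14 ')': depth becomes 5
  Position 15 ')': depth becomes 4
  Position 16 ')': depth becomes 3
  Position 17 '(': depth becomes 4
  Position 18 ')': depth becomes 3
  Position 19 ')': depth becomes 2
  Position 20 ')': depth becomes 1
  Position 21 ')': depth becomes 0
Maximum depth reached: 7

7


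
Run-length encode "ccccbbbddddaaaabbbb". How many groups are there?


Input: ccccbbbddddaaaabbbb
Scanning for consecutive runs:
  Group 1: 'c' x 4 (positions 0-3)
  Group 2: 'b' x 3 (positions 4-6)
  Group 3: 'd' x 4 (positions 7-10)
  Group 4: 'a' x 4 (positions 11-14)
  Group 5: 'b' x 4 (positions 15-18)
Total groups: 5

5


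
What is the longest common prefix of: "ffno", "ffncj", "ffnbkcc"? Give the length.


Words: ffno, ffncj, ffnbkcc
  Position 0: all 'f' => match
  Position 1: all 'f' => match
  Position 2: all 'n' => match
  Position 3: ('o', 'c', 'b') => mismatch, stop
LCP = "ffn" (length 3)

3


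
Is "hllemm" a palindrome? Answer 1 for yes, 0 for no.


Input: hllemm
Reversed: mmellh
  Compare pos 0 ('h') with pos 5 ('m'): MISMATCH
  Compare pos 1 ('l') with pos 4 ('m'): MISMATCH
  Compare pos 2 ('l') with pos 3 ('e'): MISMATCH
Result: not a palindrome

0


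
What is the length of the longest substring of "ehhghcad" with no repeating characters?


Input: "ehhghcad"
Sliding window (track last position of each char):
  Position 0 ('e'): window [0,0] length 1 -- new best
  Position 1 ('h'): window [0,1] length 2 -- new best
  Position 2 ('h'): repeat (last at 1), move window start to 2
  Position 2 ('h'): window [2,2] length 1
  Position 3 ('g'): window [2,3] length 2
  Position 4 ('h'): repeat (last at 2), move window start to 3
  Position 4 ('h'): window [3,4] length 2
  Position 5 ('c'): window [3,5] length 3 -- new best
  Position 6 ('a'): window [3,6] length 4 -- new best
  Position 7 ('d'): window [3,7] length 5 -- new best
Longest substring with no repeats: "ghcad" with length 5

5


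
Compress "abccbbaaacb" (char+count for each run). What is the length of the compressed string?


Input: abccbbaaacb
Runs:
  'a' x 1 => "a1"
  'b' x 1 => "b1"
  'c' x 2 => "c2"
  'b' x 2 => "b2"
  'a' x 3 => "a3"
  'c' x 1 => "c1"
  'b' x 1 => "b1"
Compressed: "a1b1c2b2a3c1b1"
Compressed length: 14

14


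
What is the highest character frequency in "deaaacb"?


Input: deaaacb
Character counts:
  'a': 3
  'b': 1
  'c': 1
  'd': 1
  'e': 1
Maximum frequency: 3

3


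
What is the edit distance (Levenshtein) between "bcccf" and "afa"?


Computing edit distance: "bcccf" -> "afa"
DP table:
           a    f    a
      0    1    2    3
  b   1    1    2    3
  c   2    2    2    3
  c   3    3    3    3
  c   4    4    4    4
  f   5    5    4    5
Edit distance = dp[5][3] = 5

5


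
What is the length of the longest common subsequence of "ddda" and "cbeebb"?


LCS of "ddda" and "cbeebb"
DP table:
           c    b    e    e    b    b
      0    0    0    0    0    0    0
  d   0    0    0    0    0    0    0
  d   0    0    0    0    0    0    0
  d   0    0    0    0    0    0    0
  a   0    0    0    0    0    0    0
LCS length = dp[4][6] = 0

0


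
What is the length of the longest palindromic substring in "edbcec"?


Input: "edbcec"
Checking substrings for palindromes:
  [3:6] "cec" (len 3) => palindrome
Longest palindromic substring: "cec" with length 3

3


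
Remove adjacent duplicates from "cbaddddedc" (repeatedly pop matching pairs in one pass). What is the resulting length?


Input: cbaddddedc
Stack-based adjacent duplicate removal:
  Read 'c': push. Stack: c
  Read 'b': push. Stack: cb
  Read 'a': push. Stack: cba
  Read 'd': push. Stack: cbad
  Read 'd': matches stack top 'd' => pop. Stack: cba
  Read 'd': push. Stack: cbad
  Read 'd': matches stack top 'd' => pop. Stack: cba
  Read 'e': push. Stack: cbae
  Read 'd': push. Stack: cbaed
  Read 'c': push. Stack: cbaedc
Final stack: "cbaedc" (length 6)

6


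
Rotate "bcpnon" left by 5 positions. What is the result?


Input: "bcpnon", rotate left by 5
First 5 characters: "bcpno"
Remaining characters: "n"
Concatenate remaining + first: "n" + "bcpno" = "nbcpno"

nbcpno


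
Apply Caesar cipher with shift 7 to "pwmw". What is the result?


Caesar cipher: shift "pwmw" by 7
  'p' (pos 15) + 7 = pos 22 = 'w'
  'w' (pos 22) + 7 = pos 3 = 'd'
  'm' (pos 12) + 7 = pos 19 = 't'
  'w' (pos 22) + 7 = pos 3 = 'd'
Result: wdtd

wdtd


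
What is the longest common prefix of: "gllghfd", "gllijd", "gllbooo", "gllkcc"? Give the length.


Words: gllghfd, gllijd, gllbooo, gllkcc
  Position 0: all 'g' => match
  Position 1: all 'l' => match
  Position 2: all 'l' => match
  Position 3: ('g', 'i', 'b', 'k') => mismatch, stop
LCP = "gll" (length 3)

3


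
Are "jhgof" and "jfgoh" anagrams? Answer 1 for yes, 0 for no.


Strings: "jhgof", "jfgoh"
Sorted first:  fghjo
Sorted second: fghjo
Sorted forms match => anagrams

1


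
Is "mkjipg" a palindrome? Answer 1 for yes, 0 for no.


Input: mkjipg
Reversed: gpijkm
  Compare pos 0 ('m') with pos 5 ('g'): MISMATCH
  Compare pos 1 ('k') with pos 4 ('p'): MISMATCH
  Compare pos 2 ('j') with pos 3 ('i'): MISMATCH
Result: not a palindrome

0


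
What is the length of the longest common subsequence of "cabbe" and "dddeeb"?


LCS of "cabbe" and "dddeeb"
DP table:
           d    d    d    e    e    b
      0    0    0    0    0    0    0
  c   0    0    0    0    0    0    0
  a   0    0    0    0    0    0    0
  b   0    0    0    0    0    0    1
  b   0    0    0    0    0    0    1
  e   0    0    0    0    1    1    1
LCS length = dp[5][6] = 1

1


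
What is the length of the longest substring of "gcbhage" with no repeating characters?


Input: "gcbhage"
Sliding window (track last position of each char):
  Position 0 ('g'): window [0,0] length 1 -- new best
  Position 1 ('c'): window [0,1] length 2 -- new best
  Position 2 ('b'): window [0,2] length 3 -- new best
  Position 3 ('h'): window [0,3] length 4 -- new best
  Position 4 ('a'): window [0,4] length 5 -- new best
  Position 5 ('g'): repeat (last at 0), move window start to 1
  Position 5 ('g'): window [1,5] length 5
  Position 6 ('e'): window [1,6] length 6 -- new best
Longest substring with no repeats: "cbhage" with length 6

6


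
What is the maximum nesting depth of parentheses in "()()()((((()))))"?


Input: "()()()((((()))))"
Tracking depth:
  Position 0 '(': depth becomes 1
  Position 1 ')': depth becomes 0
  Position 2 '(': depth becomes 1
  Position 3 ')': depth becomes 0
  Position 4 '(': depth becomes 1
  Position 5 ')': depth becomes 0
  Position 6 '(': depth becomes 1
  Position 7 '(': depth becomes 2
  Position 8 '(': depth becomes 3
  Position 9 '(': depth becomes 4
  Position 10 '(': depth becomes 5
  Position 11 ')': depth becomes 4
  Position 12 ')': depth becomes 3
  Position 13 ')': depth becomes 2
  Position 14 ')': depth becomes 1
  Position 15 ')': depth becomes 0
Maximum depth reached: 5

5


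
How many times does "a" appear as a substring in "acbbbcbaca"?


Searching for "a" in "acbbbcbaca"
Scanning each position:
  Position 0: "a" => MATCH
  Position 1: "c" => no
  Position 2: "b" => no
  Position 3: "b" => no
  Position 4: "b" => no
  Position 5: "c" => no
  Position 6: "b" => no
  Position 7: "a" => MATCH
  Position 8: "c" => no
  Position 9: "a" => MATCH
Total occurrences: 3

3


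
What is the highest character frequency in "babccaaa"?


Input: babccaaa
Character counts:
  'a': 4
  'b': 2
  'c': 2
Maximum frequency: 4

4


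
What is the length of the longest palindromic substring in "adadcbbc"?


Input: "adadcbbc"
Checking substrings for palindromes:
  [4:8] "cbbc" (len 4) => palindrome
  [0:3] "ada" (len 3) => palindrome
  [1:4] "dad" (len 3) => palindrome
  [5:7] "bb" (len 2) => palindrome
Longest palindromic substring: "cbbc" with length 4

4


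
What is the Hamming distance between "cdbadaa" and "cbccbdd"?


Comparing "cdbadaa" and "cbccbdd" position by position:
  Position 0: 'c' vs 'c' => same
  Position 1: 'd' vs 'b' => differ
  Position 2: 'b' vs 'c' => differ
  Position 3: 'a' vs 'c' => differ
  Position 4: 'd' vs 'b' => differ
  Position 5: 'a' vs 'd' => differ
  Position 6: 'a' vs 'd' => differ
Total differences (Hamming distance): 6

6


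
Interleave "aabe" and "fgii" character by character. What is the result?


Interleaving "aabe" and "fgii":
  Position 0: 'a' from first, 'f' from second => "af"
  Position 1: 'a' from first, 'g' from second => "ag"
  Position 2: 'b' from first, 'i' from second => "bi"
  Position 3: 'e' from first, 'i' from second => "ei"
Result: afagbiei

afagbiei


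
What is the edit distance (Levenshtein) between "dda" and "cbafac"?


Computing edit distance: "dda" -> "cbafac"
DP table:
           c    b    a    f    a    c
      0    1    2    3    4    5    6
  d   1    1    2    3    4    5    6
  d   2    2    2    3    4    5    6
  a   3    3    3    2    3    4    5
Edit distance = dp[3][6] = 5

5


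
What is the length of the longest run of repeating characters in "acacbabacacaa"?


Input: "acacbabacacaa"
Scanning for longest run:
  Position 1 ('c'): new char, reset run to 1
  Position 2 ('a'): new char, reset run to 1
  Position 3 ('c'): new char, reset run to 1
  Position 4 ('b'): new char, reset run to 1
  Position 5 ('a'): new char, reset run to 1
  Position 6 ('b'): new char, reset run to 1
  Position 7 ('a'): new char, reset run to 1
  Position 8 ('c'): new char, reset run to 1
  Position 9 ('a'): new char, reset run to 1
  Position 10 ('c'): new char, reset run to 1
  Position 11 ('a'): new char, reset run to 1
  Position 12 ('a'): continues run of 'a', length=2
Longest run: 'a' with length 2

2


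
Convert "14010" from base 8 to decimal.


Input: "14010" in base 8
Positional expansion:
  Digit '1' (value 1) x 8^4 = 4096
  Digit '4' (value 4) x 8^3 = 2048
  Digit '0' (value 0) x 8^2 = 0
  Digit '1' (value 1) x 8^1 = 8
  Digit '0' (value 0) x 8^0 = 0
Sum = 6152

6152


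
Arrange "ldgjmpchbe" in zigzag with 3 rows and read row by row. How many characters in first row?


Zigzag "ldgjmpchbe" into 3 rows:
Placing characters:
  'l' => row 0
  'd' => row 1
  'g' => row 2
  'j' => row 1
  'm' => row 0
  'p' => row 1
  'c' => row 2
  'h' => row 1
  'b' => row 0
  'e' => row 1
Rows:
  Row 0: "lmb"
  Row 1: "djphe"
  Row 2: "gc"
First row length: 3

3


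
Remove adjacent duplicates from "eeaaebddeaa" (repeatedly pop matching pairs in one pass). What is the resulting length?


Input: eeaaebddeaa
Stack-based adjacent duplicate removal:
  Read 'e': push. Stack: e
  Read 'e': matches stack top 'e' => pop. Stack: (empty)
  Read 'a': push. Stack: a
  Read 'a': matches stack top 'a' => pop. Stack: (empty)
  Read 'e': push. Stack: e
  Read 'b': push. Stack: eb
  Read 'd': push. Stack: ebd
  Read 'd': matches stack top 'd' => pop. Stack: eb
  Read 'e': push. Stack: ebe
  Read 'a': push. Stack: ebea
  Read 'a': matches stack top 'a' => pop. Stack: ebe
Final stack: "ebe" (length 3)

3


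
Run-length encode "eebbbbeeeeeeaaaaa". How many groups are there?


Input: eebbbbeeeeeeaaaaa
Scanning for consecutive runs:
  Group 1: 'e' x 2 (positions 0-1)
  Group 2: 'b' x 4 (positions 2-5)
  Group 3: 'e' x 6 (positions 6-11)
  Group 4: 'a' x 5 (positions 12-16)
Total groups: 4

4


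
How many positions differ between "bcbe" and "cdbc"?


Comparing "bcbe" and "cdbc" position by position:
  Position 0: 'b' vs 'c' => DIFFER
  Position 1: 'c' vs 'd' => DIFFER
  Position 2: 'b' vs 'b' => same
  Position 3: 'e' vs 'c' => DIFFER
Positions that differ: 3

3


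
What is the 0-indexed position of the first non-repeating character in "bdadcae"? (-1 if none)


Input: bdadcae
Character frequencies:
  'a': 2
  'b': 1
  'c': 1
  'd': 2
  'e': 1
Scanning left to right for freq == 1:
  Position 0 ('b'): unique! => answer = 0

0


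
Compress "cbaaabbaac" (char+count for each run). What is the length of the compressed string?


Input: cbaaabbaac
Runs:
  'c' x 1 => "c1"
  'b' x 1 => "b1"
  'a' x 3 => "a3"
  'b' x 2 => "b2"
  'a' x 2 => "a2"
  'c' x 1 => "c1"
Compressed: "c1b1a3b2a2c1"
Compressed length: 12

12


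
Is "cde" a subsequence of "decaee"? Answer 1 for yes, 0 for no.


Check if "cde" is a subsequence of "decaee"
Greedy scan:
  Position 0 ('d'): no match needed
  Position 1 ('e'): no match needed
  Position 2 ('c'): matches sub[0] = 'c'
  Position 3 ('a'): no match needed
  Position 4 ('e'): no match needed
  Position 5 ('e'): no match needed
Only matched 1/3 characters => not a subsequence

0


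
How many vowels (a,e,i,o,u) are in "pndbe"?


Input: pndbe
Checking each character:
  'p' at position 0: consonant
  'n' at position 1: consonant
  'd' at position 2: consonant
  'b' at position 3: consonant
  'e' at position 4: vowel (running total: 1)
Total vowels: 1

1


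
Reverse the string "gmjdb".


Input: gmjdb
Reading characters right to left:
  Position 4: 'b'
  Position 3: 'd'
  Position 2: 'j'
  Position 1: 'm'
  Position 0: 'g'
Reversed: bdjmg

bdjmg


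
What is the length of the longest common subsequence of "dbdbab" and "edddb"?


LCS of "dbdbab" and "edddb"
DP table:
           e    d    d    d    b
      0    0    0    0    0    0
  d   0    0    1    1    1    1
  b   0    0    1    1    1    2
  d   0    0    1    2    2    2
  b   0    0    1    2    2    3
  a   0    0    1    2    2    3
  b   0    0    1    2    2    3
LCS length = dp[6][5] = 3

3


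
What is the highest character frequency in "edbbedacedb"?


Input: edbbedacedb
Character counts:
  'a': 1
  'b': 3
  'c': 1
  'd': 3
  'e': 3
Maximum frequency: 3

3


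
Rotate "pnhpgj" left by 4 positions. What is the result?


Input: "pnhpgj", rotate left by 4
First 4 characters: "pnhp"
Remaining characters: "gj"
Concatenate remaining + first: "gj" + "pnhp" = "gjpnhp"

gjpnhp


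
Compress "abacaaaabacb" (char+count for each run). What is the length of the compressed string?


Input: abacaaaabacb
Runs:
  'a' x 1 => "a1"
  'b' x 1 => "b1"
  'a' x 1 => "a1"
  'c' x 1 => "c1"
  'a' x 4 => "a4"
  'b' x 1 => "b1"
  'a' x 1 => "a1"
  'c' x 1 => "c1"
  'b' x 1 => "b1"
Compressed: "a1b1a1c1a4b1a1c1b1"
Compressed length: 18

18


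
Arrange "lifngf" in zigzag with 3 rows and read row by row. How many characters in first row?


Zigzag "lifngf" into 3 rows:
Placing characters:
  'l' => row 0
  'i' => row 1
  'f' => row 2
  'n' => row 1
  'g' => row 0
  'f' => row 1
Rows:
  Row 0: "lg"
  Row 1: "inf"
  Row 2: "f"
First row length: 2

2


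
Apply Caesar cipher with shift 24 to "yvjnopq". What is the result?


Caesar cipher: shift "yvjnopq" by 24
  'y' (pos 24) + 24 = pos 22 = 'w'
  'v' (pos 21) + 24 = pos 19 = 't'
  'j' (pos 9) + 24 = pos 7 = 'h'
  'n' (pos 13) + 24 = pos 11 = 'l'
  'o' (pos 14) + 24 = pos 12 = 'm'
  'p' (pos 15) + 24 = pos 13 = 'n'
  'q' (pos 16) + 24 = pos 14 = 'o'
Result: wthlmno

wthlmno


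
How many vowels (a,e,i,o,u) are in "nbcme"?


Input: nbcme
Checking each character:
  'n' at position 0: consonant
  'b' at position 1: consonant
  'c' at position 2: consonant
  'm' at position 3: consonant
  'e' at position 4: vowel (running total: 1)
Total vowels: 1

1


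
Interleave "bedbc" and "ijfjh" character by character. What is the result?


Interleaving "bedbc" and "ijfjh":
  Position 0: 'b' from first, 'i' from second => "bi"
  Position 1: 'e' from first, 'j' from second => "ej"
  Position 2: 'd' from first, 'f' from second => "df"
  Position 3: 'b' from first, 'j' from second => "bj"
  Position 4: 'c' from first, 'h' from second => "ch"
Result: biejdfbjch

biejdfbjch


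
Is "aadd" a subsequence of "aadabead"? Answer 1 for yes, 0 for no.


Check if "aadd" is a subsequence of "aadabead"
Greedy scan:
  Position 0 ('a'): matches sub[0] = 'a'
  Position 1 ('a'): matches sub[1] = 'a'
  Position 2 ('d'): matches sub[2] = 'd'
  Position 3 ('a'): no match needed
  Position 4 ('b'): no match needed
  Position 5 ('e'): no match needed
  Position 6 ('a'): no match needed
  Position 7 ('d'): matches sub[3] = 'd'
All 4 characters matched => is a subsequence

1


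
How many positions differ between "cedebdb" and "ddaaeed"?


Comparing "cedebdb" and "ddaaeed" position by position:
  Position 0: 'c' vs 'd' => DIFFER
  Position 1: 'e' vs 'd' => DIFFER
  Position 2: 'd' vs 'a' => DIFFER
  Position 3: 'e' vs 'a' => DIFFER
  Position 4: 'b' vs 'e' => DIFFER
  Position 5: 'd' vs 'e' => DIFFER
  Position 6: 'b' vs 'd' => DIFFER
Positions that differ: 7

7


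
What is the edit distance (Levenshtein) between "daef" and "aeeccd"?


Computing edit distance: "daef" -> "aeeccd"
DP table:
           a    e    e    c    c    d
      0    1    2    3    4    5    6
  d   1    1    2    3    4    5    5
  a   2    1    2    3    4    5    6
  e   3    2    1    2    3    4    5
  f   4    3    2    2    3    4    5
Edit distance = dp[4][6] = 5

5


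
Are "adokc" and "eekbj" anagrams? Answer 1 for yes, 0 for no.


Strings: "adokc", "eekbj"
Sorted first:  acdko
Sorted second: beejk
Differ at position 0: 'a' vs 'b' => not anagrams

0


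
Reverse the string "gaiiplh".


Input: gaiiplh
Reading characters right to left:
  Position 6: 'h'
  Position 5: 'l'
  Position 4: 'p'
  Position 3: 'i'
  Position 2: 'i'
  Position 1: 'a'
  Position 0: 'g'
Reversed: hlpiiag

hlpiiag


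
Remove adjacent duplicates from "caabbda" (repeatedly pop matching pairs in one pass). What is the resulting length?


Input: caabbda
Stack-based adjacent duplicate removal:
  Read 'c': push. Stack: c
  Read 'a': push. Stack: ca
  Read 'a': matches stack top 'a' => pop. Stack: c
  Read 'b': push. Stack: cb
  Read 'b': matches stack top 'b' => pop. Stack: c
  Read 'd': push. Stack: cd
  Read 'a': push. Stack: cda
Final stack: "cda" (length 3)

3


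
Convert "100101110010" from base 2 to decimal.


Input: "100101110010" in base 2
Positional expansion:
  Digit '1' (value 1) x 2^11 = 2048
  Digit '0' (value 0) x 2^10 = 0
  Digit '0' (value 0) x 2^9 = 0
  Digit '1' (value 1) x 2^8 = 256
  Digit '0' (value 0) x 2^7 = 0
  Digit '1' (value 1) x 2^6 = 64
  Digit '1' (value 1) x 2^5 = 32
  Digit '1' (value 1) x 2^4 = 16
  Digit '0' (value 0) x 2^3 = 0
  Digit '0' (value 0) x 2^2 = 0
  Digit '1' (value 1) x 2^1 = 2
  Digit '0' (value 0) x 2^0 = 0
Sum = 2418

2418


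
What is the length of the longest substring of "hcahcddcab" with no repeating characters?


Input: "hcahcddcab"
Sliding window (track last position of each char):
  Position 0 ('h'): window [0,0] length 1 -- new best
  Position 1 ('c'): window [0,1] length 2 -- new best
  Position 2 ('a'): window [0,2] length 3 -- new best
  Position 3 ('h'): repeat (last at 0), move window start to 1
  Position 3 ('h'): window [1,3] length 3
  Position 4 ('c'): repeat (last at 1), move window start to 2
  Position 4 ('c'): window [2,4] length 3
  Position 5 ('d'): window [2,5] length 4 -- new best
  Position 6 ('d'): repeat (last at 5), move window start to 6
  Position 6 ('d'): window [6,6] length 1
  Position 7 ('c'): window [6,7] length 2
  Position 8 ('a'): window [6,8] length 3
  Position 9 ('b'): window [6,9] length 4
Longest substring with no repeats: "ahcd" with length 4

4


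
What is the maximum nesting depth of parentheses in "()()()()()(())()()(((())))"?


Input: "()()()()()(())()()(((())))"
Tracking depth:
  Position 0 '(': depth becomes 1
  Position 1 ')': depth becomes 0
  Position 2 '(': depth becomes 1
  Position 3 ')': depth becomes 0
  Position 4 '(': depth becomes 1
  Position 5 ')': depth becomes 0
  Position 6 '(': depth becomes 1
  Position 7 ')': depth becomes 0
  Position 8 '(': depth becomes 1
  Position 9 ')': depth becomes 0
  Position 10 '(': depth becomes 1
  Position 11 '(': depth becomes 2
  Position 12 ')': depth becomes 1
  Position 13 ')': depth becomes 0
  Position 14 '(': depth becomes 1
  Position 15 ')': depth becomes 0
  Position 16 '(': depth becomes 1
  Position 17 ')': depth becomes 0
  Position 18 '(': depth becomes 1
  Position 19 '(': depth becomes 2
  Position 20 '(': depth becomes 3
  Position 21 '(': depth becomes 4
  Position 22 ')': depth becomes 3
  Position 23 ')': depth becomes 2
  Position 24 ')': depth becomes 1
  Position 25 ')': depth becomes 0
Maximum depth reached: 4

4


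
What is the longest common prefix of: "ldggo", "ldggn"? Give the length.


Words: ldggo, ldggn
  Position 0: all 'l' => match
  Position 1: all 'd' => match
  Position 2: all 'g' => match
  Position 3: all 'g' => match
  Position 4: ('o', 'n') => mismatch, stop
LCP = "ldgg" (length 4)

4


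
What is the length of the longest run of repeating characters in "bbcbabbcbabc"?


Input: "bbcbabbcbabc"
Scanning for longest run:
  Position 1 ('b'): continues run of 'b', length=2
  Position 2 ('c'): new char, reset run to 1
  Position 3 ('b'): new char, reset run to 1
  Position 4 ('a'): new char, reset run to 1
  Position 5 ('b'): new char, reset run to 1
  Position 6 ('b'): continues run of 'b', length=2
  Position 7 ('c'): new char, reset run to 1
  Position 8 ('b'): new char, reset run to 1
  Position 9 ('a'): new char, reset run to 1
  Position 10 ('b'): new char, reset run to 1
  Position 11 ('c'): new char, reset run to 1
Longest run: 'b' with length 2

2


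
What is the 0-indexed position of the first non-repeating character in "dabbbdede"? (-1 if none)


Input: dabbbdede
Character frequencies:
  'a': 1
  'b': 3
  'd': 3
  'e': 2
Scanning left to right for freq == 1:
  Position 0 ('d'): freq=3, skip
  Position 1 ('a'): unique! => answer = 1

1


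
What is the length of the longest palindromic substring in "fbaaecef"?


Input: "fbaaecef"
Checking substrings for palindromes:
  [4:7] "ece" (len 3) => palindrome
  [2:4] "aa" (len 2) => palindrome
Longest palindromic substring: "ece" with length 3

3


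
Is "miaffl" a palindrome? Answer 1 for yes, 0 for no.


Input: miaffl
Reversed: lffaim
  Compare pos 0 ('m') with pos 5 ('l'): MISMATCH
  Compare pos 1 ('i') with pos 4 ('f'): MISMATCH
  Compare pos 2 ('a') with pos 3 ('f'): MISMATCH
Result: not a palindrome

0


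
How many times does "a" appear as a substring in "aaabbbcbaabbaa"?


Searching for "a" in "aaabbbcbaabbaa"
Scanning each position:
  Position 0: "a" => MATCH
  Position 1: "a" => MATCH
  Position 2: "a" => MATCH
  Position 3: "b" => no
  Position 4: "b" => no
  Position 5: "b" => no
  Position 6: "c" => no
  Position 7: "b" => no
  Position 8: "a" => MATCH
  Position 9: "a" => MATCH
  Position 10: "b" => no
  Position 11: "b" => no
  Position 12: "a" => MATCH
  Position 13: "a" => MATCH
Total occurrences: 7

7


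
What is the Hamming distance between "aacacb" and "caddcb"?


Comparing "aacacb" and "caddcb" position by position:
  Position 0: 'a' vs 'c' => differ
  Position 1: 'a' vs 'a' => same
  Position 2: 'c' vs 'd' => differ
  Position 3: 'a' vs 'd' => differ
  Position 4: 'c' vs 'c' => same
  Position 5: 'b' vs 'b' => same
Total differences (Hamming distance): 3

3


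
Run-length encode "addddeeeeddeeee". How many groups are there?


Input: addddeeeeddeeee
Scanning for consecutive runs:
  Group 1: 'a' x 1 (positions 0-0)
  Group 2: 'd' x 4 (positions 1-4)
  Group 3: 'e' x 4 (positions 5-8)
  Group 4: 'd' x 2 (positions 9-10)
  Group 5: 'e' x 4 (positions 11-14)
Total groups: 5

5


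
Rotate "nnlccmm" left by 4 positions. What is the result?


Input: "nnlccmm", rotate left by 4
First 4 characters: "nnlc"
Remaining characters: "cmm"
Concatenate remaining + first: "cmm" + "nnlc" = "cmmnnlc"

cmmnnlc


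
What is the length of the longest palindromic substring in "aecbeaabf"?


Input: "aecbeaabf"
Checking substrings for palindromes:
  [5:7] "aa" (len 2) => palindrome
Longest palindromic substring: "aa" with length 2

2


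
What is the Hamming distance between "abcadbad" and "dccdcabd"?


Comparing "abcadbad" and "dccdcabd" position by position:
  Position 0: 'a' vs 'd' => differ
  Position 1: 'b' vs 'c' => differ
  Position 2: 'c' vs 'c' => same
  Position 3: 'a' vs 'd' => differ
  Position 4: 'd' vs 'c' => differ
  Position 5: 'b' vs 'a' => differ
  Position 6: 'a' vs 'b' => differ
  Position 7: 'd' vs 'd' => same
Total differences (Hamming distance): 6

6


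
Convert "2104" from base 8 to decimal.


Input: "2104" in base 8
Positional expansion:
  Digit '2' (value 2) x 8^3 = 1024
  Digit '1' (value 1) x 8^2 = 64
  Digit '0' (value 0) x 8^1 = 0
  Digit '4' (value 4) x 8^0 = 4
Sum = 1092

1092


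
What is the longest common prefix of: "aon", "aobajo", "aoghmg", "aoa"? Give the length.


Words: aon, aobajo, aoghmg, aoa
  Position 0: all 'a' => match
  Position 1: all 'o' => match
  Position 2: ('n', 'b', 'g', 'a') => mismatch, stop
LCP = "ao" (length 2)

2
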